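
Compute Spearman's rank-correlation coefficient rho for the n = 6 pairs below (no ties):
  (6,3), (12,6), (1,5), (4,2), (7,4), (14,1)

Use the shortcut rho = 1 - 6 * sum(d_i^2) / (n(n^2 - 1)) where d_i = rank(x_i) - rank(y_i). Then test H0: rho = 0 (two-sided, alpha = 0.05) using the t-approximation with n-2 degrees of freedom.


Step 1: Rank x and y separately (midranks; no ties here).
rank(x): 6->3, 12->5, 1->1, 4->2, 7->4, 14->6
rank(y): 3->3, 6->6, 5->5, 2->2, 4->4, 1->1
Step 2: d_i = R_x(i) - R_y(i); compute d_i^2.
  (3-3)^2=0, (5-6)^2=1, (1-5)^2=16, (2-2)^2=0, (4-4)^2=0, (6-1)^2=25
sum(d^2) = 42.
Step 3: rho = 1 - 6*42 / (6*(6^2 - 1)) = 1 - 252/210 = -0.200000.
Step 4: Under H0, t = rho * sqrt((n-2)/(1-rho^2)) = -0.4082 ~ t(4).
Step 5: Two-sided p-value from the t-distribution with 4 df = 0.704000.
Step 6: alpha = 0.05. fail to reject H0.

rho = -0.2000, p = 0.704000, fail to reject H0 at alpha = 0.05.


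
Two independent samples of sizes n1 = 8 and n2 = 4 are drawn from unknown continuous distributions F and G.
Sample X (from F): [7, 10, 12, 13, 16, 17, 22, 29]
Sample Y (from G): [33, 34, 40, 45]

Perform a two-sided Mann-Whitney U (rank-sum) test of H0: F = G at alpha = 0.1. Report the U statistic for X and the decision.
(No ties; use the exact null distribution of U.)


Step 1: Combine and sort all 12 observations; assign midranks.
sorted (value, group): (7,X), (10,X), (12,X), (13,X), (16,X), (17,X), (22,X), (29,X), (33,Y), (34,Y), (40,Y), (45,Y)
ranks: 7->1, 10->2, 12->3, 13->4, 16->5, 17->6, 22->7, 29->8, 33->9, 34->10, 40->11, 45->12
Step 2: Rank sum for X: R1 = 1 + 2 + 3 + 4 + 5 + 6 + 7 + 8 = 36.
Step 3: U_X = R1 - n1(n1+1)/2 = 36 - 8*9/2 = 36 - 36 = 0.
       U_Y = n1*n2 - U_X = 32 - 0 = 32.
Step 4: No ties, so the exact null distribution of U (based on enumerating the C(12,8) = 495 equally likely rank assignments) gives the two-sided p-value.
Step 5: p-value = 0.004040; compare to alpha = 0.1. reject H0.

U_X = 0, p = 0.004040, reject H0 at alpha = 0.1.


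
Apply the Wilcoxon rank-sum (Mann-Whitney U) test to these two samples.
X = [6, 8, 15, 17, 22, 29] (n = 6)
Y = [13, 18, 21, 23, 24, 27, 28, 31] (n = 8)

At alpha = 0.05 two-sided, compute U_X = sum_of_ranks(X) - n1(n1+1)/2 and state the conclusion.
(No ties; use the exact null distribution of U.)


Step 1: Combine and sort all 14 observations; assign midranks.
sorted (value, group): (6,X), (8,X), (13,Y), (15,X), (17,X), (18,Y), (21,Y), (22,X), (23,Y), (24,Y), (27,Y), (28,Y), (29,X), (31,Y)
ranks: 6->1, 8->2, 13->3, 15->4, 17->5, 18->6, 21->7, 22->8, 23->9, 24->10, 27->11, 28->12, 29->13, 31->14
Step 2: Rank sum for X: R1 = 1 + 2 + 4 + 5 + 8 + 13 = 33.
Step 3: U_X = R1 - n1(n1+1)/2 = 33 - 6*7/2 = 33 - 21 = 12.
       U_Y = n1*n2 - U_X = 48 - 12 = 36.
Step 4: No ties, so the exact null distribution of U (based on enumerating the C(14,6) = 3003 equally likely rank assignments) gives the two-sided p-value.
Step 5: p-value = 0.141858; compare to alpha = 0.05. fail to reject H0.

U_X = 12, p = 0.141858, fail to reject H0 at alpha = 0.05.


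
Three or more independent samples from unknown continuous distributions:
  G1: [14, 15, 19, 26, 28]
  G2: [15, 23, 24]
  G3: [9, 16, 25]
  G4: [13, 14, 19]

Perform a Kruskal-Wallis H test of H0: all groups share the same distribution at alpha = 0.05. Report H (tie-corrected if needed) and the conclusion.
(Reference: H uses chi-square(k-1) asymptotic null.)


Step 1: Combine all N = 14 observations and assign midranks.
sorted (value, group, rank): (9,G3,1), (13,G4,2), (14,G1,3.5), (14,G4,3.5), (15,G1,5.5), (15,G2,5.5), (16,G3,7), (19,G1,8.5), (19,G4,8.5), (23,G2,10), (24,G2,11), (25,G3,12), (26,G1,13), (28,G1,14)
Step 2: Sum ranks within each group.
R_1 = 44.5 (n_1 = 5)
R_2 = 26.5 (n_2 = 3)
R_3 = 20 (n_3 = 3)
R_4 = 14 (n_4 = 3)
Step 3: H = 12/(N(N+1)) * sum(R_i^2/n_i) - 3(N+1)
     = 12/(14*15) * (44.5^2/5 + 26.5^2/3 + 20^2/3 + 14^2/3) - 3*15
     = 0.057143 * 828.8 - 45
     = 2.360000.
Step 4: Ties present; correction factor C = 1 - 18/(14^3 - 14) = 0.993407. Corrected H = 2.360000 / 0.993407 = 2.375664.
Step 5: Under H0, H ~ chi^2(3); p-value = 0.498181.
Step 6: alpha = 0.05. fail to reject H0.

H = 2.3757, df = 3, p = 0.498181, fail to reject H0.


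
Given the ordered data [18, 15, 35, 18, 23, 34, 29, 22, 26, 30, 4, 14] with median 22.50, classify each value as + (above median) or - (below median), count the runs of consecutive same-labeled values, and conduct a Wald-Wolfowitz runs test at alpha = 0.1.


Step 1: Compute median = 22.50; label A = above, B = below.
Labels in order: BBABAAABAABB  (n_A = 6, n_B = 6)
Step 2: Count runs R = 7.
Step 3: Under H0 (random ordering), E[R] = 2*n_A*n_B/(n_A+n_B) + 1 = 2*6*6/12 + 1 = 7.0000.
        Var[R] = 2*n_A*n_B*(2*n_A*n_B - n_A - n_B) / ((n_A+n_B)^2 * (n_A+n_B-1)) = 4320/1584 = 2.7273.
        SD[R] = 1.6514.
Step 4: R = E[R], so z = 0 with no continuity correction.
Step 5: Two-sided p-value via normal approximation = 2*(1 - Phi(|z|)) = 1.000000.
Step 6: alpha = 0.1. fail to reject H0.

R = 7, z = 0.0000, p = 1.000000, fail to reject H0.


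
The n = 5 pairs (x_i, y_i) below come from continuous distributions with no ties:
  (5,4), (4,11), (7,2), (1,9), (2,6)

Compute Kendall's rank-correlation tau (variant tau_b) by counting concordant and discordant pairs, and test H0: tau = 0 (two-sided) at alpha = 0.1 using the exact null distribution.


Step 1: Enumerate the 10 unordered pairs (i,j) with i<j and classify each by sign(x_j-x_i) * sign(y_j-y_i).
  (1,2):dx=-1,dy=+7->D; (1,3):dx=+2,dy=-2->D; (1,4):dx=-4,dy=+5->D; (1,5):dx=-3,dy=+2->D
  (2,3):dx=+3,dy=-9->D; (2,4):dx=-3,dy=-2->C; (2,5):dx=-2,dy=-5->C; (3,4):dx=-6,dy=+7->D
  (3,5):dx=-5,dy=+4->D; (4,5):dx=+1,dy=-3->D
Step 2: C = 2, D = 8, total pairs = 10.
Step 3: tau = (C - D)/(n(n-1)/2) = (2 - 8)/10 = -0.600000.
Step 4: Exact two-sided p-value (enumerate n! = 120 permutations of y under H0): p = 0.233333.
Step 5: alpha = 0.1. fail to reject H0.

tau_b = -0.6000 (C=2, D=8), p = 0.233333, fail to reject H0.


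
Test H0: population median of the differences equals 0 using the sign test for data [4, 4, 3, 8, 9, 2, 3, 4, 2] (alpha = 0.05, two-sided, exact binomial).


Step 1: Discard zero differences. Original n = 9; n_eff = number of nonzero differences = 9.
Nonzero differences (with sign): +4, +4, +3, +8, +9, +2, +3, +4, +2
Step 2: Count signs: positive = 9, negative = 0.
Step 3: Under H0: P(positive) = 0.5, so the number of positives S ~ Bin(9, 0.5).
Step 4: Two-sided exact p-value = sum of Bin(9,0.5) probabilities at or below the observed probability = 0.003906.
Step 5: alpha = 0.05. reject H0.

n_eff = 9, pos = 9, neg = 0, p = 0.003906, reject H0.


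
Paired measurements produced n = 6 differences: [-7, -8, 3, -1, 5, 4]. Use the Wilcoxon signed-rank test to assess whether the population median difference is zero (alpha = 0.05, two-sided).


Step 1: Drop any zero differences (none here) and take |d_i|.
|d| = [7, 8, 3, 1, 5, 4]
Step 2: Midrank |d_i| (ties get averaged ranks).
ranks: |7|->5, |8|->6, |3|->2, |1|->1, |5|->4, |4|->3
Step 3: Attach original signs; sum ranks with positive sign and with negative sign.
W+ = 2 + 4 + 3 = 9
W- = 5 + 6 + 1 = 12
(Check: W+ + W- = 21 should equal n(n+1)/2 = 21.)
Step 4: Test statistic W = min(W+, W-) = 9.
Step 5: No ties, so the exact null distribution over the 2^6 = 64 sign assignments gives the two-sided p-value = 0.843750.
Step 6: alpha = 0.05. fail to reject H0.

W+ = 9, W- = 12, W = min = 9, p = 0.843750, fail to reject H0.


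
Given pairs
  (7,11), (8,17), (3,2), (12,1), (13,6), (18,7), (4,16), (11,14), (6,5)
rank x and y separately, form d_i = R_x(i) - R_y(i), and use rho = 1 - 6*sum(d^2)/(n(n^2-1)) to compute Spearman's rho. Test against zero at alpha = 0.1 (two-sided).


Step 1: Rank x and y separately (midranks; no ties here).
rank(x): 7->4, 8->5, 3->1, 12->7, 13->8, 18->9, 4->2, 11->6, 6->3
rank(y): 11->6, 17->9, 2->2, 1->1, 6->4, 7->5, 16->8, 14->7, 5->3
Step 2: d_i = R_x(i) - R_y(i); compute d_i^2.
  (4-6)^2=4, (5-9)^2=16, (1-2)^2=1, (7-1)^2=36, (8-4)^2=16, (9-5)^2=16, (2-8)^2=36, (6-7)^2=1, (3-3)^2=0
sum(d^2) = 126.
Step 3: rho = 1 - 6*126 / (9*(9^2 - 1)) = 1 - 756/720 = -0.050000.
Step 4: Under H0, t = rho * sqrt((n-2)/(1-rho^2)) = -0.1325 ~ t(7).
Step 5: Two-sided p-value from the t-distribution with 7 df = 0.898353.
Step 6: alpha = 0.1. fail to reject H0.

rho = -0.0500, p = 0.898353, fail to reject H0 at alpha = 0.1.


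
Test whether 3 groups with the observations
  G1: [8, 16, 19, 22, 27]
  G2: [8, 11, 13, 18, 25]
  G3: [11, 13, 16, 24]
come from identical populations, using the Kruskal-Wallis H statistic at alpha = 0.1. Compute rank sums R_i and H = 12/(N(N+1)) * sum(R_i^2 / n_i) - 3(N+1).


Step 1: Combine all N = 14 observations and assign midranks.
sorted (value, group, rank): (8,G1,1.5), (8,G2,1.5), (11,G2,3.5), (11,G3,3.5), (13,G2,5.5), (13,G3,5.5), (16,G1,7.5), (16,G3,7.5), (18,G2,9), (19,G1,10), (22,G1,11), (24,G3,12), (25,G2,13), (27,G1,14)
Step 2: Sum ranks within each group.
R_1 = 44 (n_1 = 5)
R_2 = 32.5 (n_2 = 5)
R_3 = 28.5 (n_3 = 4)
Step 3: H = 12/(N(N+1)) * sum(R_i^2/n_i) - 3(N+1)
     = 12/(14*15) * (44^2/5 + 32.5^2/5 + 28.5^2/4) - 3*15
     = 0.057143 * 801.513 - 45
     = 0.800714.
Step 4: Ties present; correction factor C = 1 - 24/(14^3 - 14) = 0.991209. Corrected H = 0.800714 / 0.991209 = 0.807816.
Step 5: Under H0, H ~ chi^2(2); p-value = 0.667706.
Step 6: alpha = 0.1. fail to reject H0.

H = 0.8078, df = 2, p = 0.667706, fail to reject H0.


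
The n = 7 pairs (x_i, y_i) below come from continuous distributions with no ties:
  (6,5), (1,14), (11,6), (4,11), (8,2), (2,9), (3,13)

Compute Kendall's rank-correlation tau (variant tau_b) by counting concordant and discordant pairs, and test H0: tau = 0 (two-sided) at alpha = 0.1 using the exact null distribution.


Step 1: Enumerate the 21 unordered pairs (i,j) with i<j and classify each by sign(x_j-x_i) * sign(y_j-y_i).
  (1,2):dx=-5,dy=+9->D; (1,3):dx=+5,dy=+1->C; (1,4):dx=-2,dy=+6->D; (1,5):dx=+2,dy=-3->D
  (1,6):dx=-4,dy=+4->D; (1,7):dx=-3,dy=+8->D; (2,3):dx=+10,dy=-8->D; (2,4):dx=+3,dy=-3->D
  (2,5):dx=+7,dy=-12->D; (2,6):dx=+1,dy=-5->D; (2,7):dx=+2,dy=-1->D; (3,4):dx=-7,dy=+5->D
  (3,5):dx=-3,dy=-4->C; (3,6):dx=-9,dy=+3->D; (3,7):dx=-8,dy=+7->D; (4,5):dx=+4,dy=-9->D
  (4,6):dx=-2,dy=-2->C; (4,7):dx=-1,dy=+2->D; (5,6):dx=-6,dy=+7->D; (5,7):dx=-5,dy=+11->D
  (6,7):dx=+1,dy=+4->C
Step 2: C = 4, D = 17, total pairs = 21.
Step 3: tau = (C - D)/(n(n-1)/2) = (4 - 17)/21 = -0.619048.
Step 4: Exact two-sided p-value (enumerate n! = 5040 permutations of y under H0): p = 0.069048.
Step 5: alpha = 0.1. reject H0.

tau_b = -0.6190 (C=4, D=17), p = 0.069048, reject H0.


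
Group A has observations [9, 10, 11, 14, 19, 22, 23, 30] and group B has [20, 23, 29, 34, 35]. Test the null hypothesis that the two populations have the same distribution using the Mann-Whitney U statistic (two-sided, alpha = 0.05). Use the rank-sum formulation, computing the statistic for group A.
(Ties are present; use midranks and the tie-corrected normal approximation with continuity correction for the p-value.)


Step 1: Combine and sort all 13 observations; assign midranks.
sorted (value, group): (9,X), (10,X), (11,X), (14,X), (19,X), (20,Y), (22,X), (23,X), (23,Y), (29,Y), (30,X), (34,Y), (35,Y)
ranks: 9->1, 10->2, 11->3, 14->4, 19->5, 20->6, 22->7, 23->8.5, 23->8.5, 29->10, 30->11, 34->12, 35->13
Step 2: Rank sum for X: R1 = 1 + 2 + 3 + 4 + 5 + 7 + 8.5 + 11 = 41.5.
Step 3: U_X = R1 - n1(n1+1)/2 = 41.5 - 8*9/2 = 41.5 - 36 = 5.5.
       U_Y = n1*n2 - U_X = 40 - 5.5 = 34.5.
Step 4: Ties are present, so use the tie-corrected normal approximation (with continuity correction) for the p-value.
Step 5: p-value = 0.040149; compare to alpha = 0.05. reject H0.

U_X = 5.5, p = 0.040149, reject H0 at alpha = 0.05.


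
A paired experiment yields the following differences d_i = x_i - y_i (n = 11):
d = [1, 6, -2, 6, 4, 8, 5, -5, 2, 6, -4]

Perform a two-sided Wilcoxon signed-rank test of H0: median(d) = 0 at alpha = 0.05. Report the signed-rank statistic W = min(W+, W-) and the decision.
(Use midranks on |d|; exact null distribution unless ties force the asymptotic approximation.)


Step 1: Drop any zero differences (none here) and take |d_i|.
|d| = [1, 6, 2, 6, 4, 8, 5, 5, 2, 6, 4]
Step 2: Midrank |d_i| (ties get averaged ranks).
ranks: |1|->1, |6|->9, |2|->2.5, |6|->9, |4|->4.5, |8|->11, |5|->6.5, |5|->6.5, |2|->2.5, |6|->9, |4|->4.5
Step 3: Attach original signs; sum ranks with positive sign and with negative sign.
W+ = 1 + 9 + 9 + 4.5 + 11 + 6.5 + 2.5 + 9 = 52.5
W- = 2.5 + 6.5 + 4.5 = 13.5
(Check: W+ + W- = 66 should equal n(n+1)/2 = 66.)
Step 4: Test statistic W = min(W+, W-) = 13.5.
Step 5: Ties in |d|, so use the tie-corrected normal approximation.
        E[W] = n(n+1)/4 = 11*12/4 = 33.
        Tie groups: |d|=2 (t=2), |d|=4 (t=2), |d|=5 (t=2), |d|=6 (t=3); sum(t^3 - t) = 42.
        Var[W] = n(n+1)(2n+1)/24 - sum(t^3-t)/48 = 3036/24 - 42/48 = 125.625.
        z = (W - E[W]) / sqrt(Var[W]) = (13.5 - 33) / 11.2083 = -1.7398.
        Two-sided p = 2*Phi(z) = 0.081896.
Step 6: alpha = 0.05. fail to reject H0.

W+ = 52.5, W- = 13.5, W = min = 13.5, p = 0.081896, fail to reject H0.


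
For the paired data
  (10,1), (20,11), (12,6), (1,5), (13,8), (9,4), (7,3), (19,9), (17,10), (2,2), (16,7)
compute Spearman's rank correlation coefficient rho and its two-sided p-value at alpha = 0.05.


Step 1: Rank x and y separately (midranks; no ties here).
rank(x): 10->5, 20->11, 12->6, 1->1, 13->7, 9->4, 7->3, 19->10, 17->9, 2->2, 16->8
rank(y): 1->1, 11->11, 6->6, 5->5, 8->8, 4->4, 3->3, 9->9, 10->10, 2->2, 7->7
Step 2: d_i = R_x(i) - R_y(i); compute d_i^2.
  (5-1)^2=16, (11-11)^2=0, (6-6)^2=0, (1-5)^2=16, (7-8)^2=1, (4-4)^2=0, (3-3)^2=0, (10-9)^2=1, (9-10)^2=1, (2-2)^2=0, (8-7)^2=1
sum(d^2) = 36.
Step 3: rho = 1 - 6*36 / (11*(11^2 - 1)) = 1 - 216/1320 = 0.836364.
Step 4: Under H0, t = rho * sqrt((n-2)/(1-rho^2)) = 4.5772 ~ t(9).
Step 5: Two-sided p-value from the t-distribution with 9 df = 0.001333.
Step 6: alpha = 0.05. reject H0.

rho = 0.8364, p = 0.001333, reject H0 at alpha = 0.05.


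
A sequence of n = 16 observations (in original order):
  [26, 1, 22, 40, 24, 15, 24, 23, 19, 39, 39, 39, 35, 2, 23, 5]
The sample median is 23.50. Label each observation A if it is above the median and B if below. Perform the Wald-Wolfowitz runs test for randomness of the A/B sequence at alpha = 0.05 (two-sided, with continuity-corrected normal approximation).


Step 1: Compute median = 23.50; label A = above, B = below.
Labels in order: ABBAABABBAAAABBB  (n_A = 8, n_B = 8)
Step 2: Count runs R = 8.
Step 3: Under H0 (random ordering), E[R] = 2*n_A*n_B/(n_A+n_B) + 1 = 2*8*8/16 + 1 = 9.0000.
        Var[R] = 2*n_A*n_B*(2*n_A*n_B - n_A - n_B) / ((n_A+n_B)^2 * (n_A+n_B-1)) = 14336/3840 = 3.7333.
        SD[R] = 1.9322.
Step 4: Continuity-corrected z = (R + 0.5 - E[R]) / SD[R] = (8 + 0.5 - 9.0000) / 1.9322 = -0.2588.
Step 5: Two-sided p-value via normal approximation = 2*(1 - Phi(|z|)) = 0.795809.
Step 6: alpha = 0.05. fail to reject H0.

R = 8, z = -0.2588, p = 0.795809, fail to reject H0.


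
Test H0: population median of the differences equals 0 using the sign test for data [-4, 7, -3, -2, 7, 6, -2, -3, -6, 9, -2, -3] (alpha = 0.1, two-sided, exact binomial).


Step 1: Discard zero differences. Original n = 12; n_eff = number of nonzero differences = 12.
Nonzero differences (with sign): -4, +7, -3, -2, +7, +6, -2, -3, -6, +9, -2, -3
Step 2: Count signs: positive = 4, negative = 8.
Step 3: Under H0: P(positive) = 0.5, so the number of positives S ~ Bin(12, 0.5).
Step 4: Two-sided exact p-value = sum of Bin(12,0.5) probabilities at or below the observed probability = 0.387695.
Step 5: alpha = 0.1. fail to reject H0.

n_eff = 12, pos = 4, neg = 8, p = 0.387695, fail to reject H0.


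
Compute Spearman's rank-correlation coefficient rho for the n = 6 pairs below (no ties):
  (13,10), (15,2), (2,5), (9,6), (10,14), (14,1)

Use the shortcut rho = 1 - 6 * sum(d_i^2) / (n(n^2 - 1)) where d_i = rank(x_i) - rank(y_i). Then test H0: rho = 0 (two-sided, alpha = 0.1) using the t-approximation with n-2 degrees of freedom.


Step 1: Rank x and y separately (midranks; no ties here).
rank(x): 13->4, 15->6, 2->1, 9->2, 10->3, 14->5
rank(y): 10->5, 2->2, 5->3, 6->4, 14->6, 1->1
Step 2: d_i = R_x(i) - R_y(i); compute d_i^2.
  (4-5)^2=1, (6-2)^2=16, (1-3)^2=4, (2-4)^2=4, (3-6)^2=9, (5-1)^2=16
sum(d^2) = 50.
Step 3: rho = 1 - 6*50 / (6*(6^2 - 1)) = 1 - 300/210 = -0.428571.
Step 4: Under H0, t = rho * sqrt((n-2)/(1-rho^2)) = -0.9487 ~ t(4).
Step 5: Two-sided p-value from the t-distribution with 4 df = 0.396501.
Step 6: alpha = 0.1. fail to reject H0.

rho = -0.4286, p = 0.396501, fail to reject H0 at alpha = 0.1.


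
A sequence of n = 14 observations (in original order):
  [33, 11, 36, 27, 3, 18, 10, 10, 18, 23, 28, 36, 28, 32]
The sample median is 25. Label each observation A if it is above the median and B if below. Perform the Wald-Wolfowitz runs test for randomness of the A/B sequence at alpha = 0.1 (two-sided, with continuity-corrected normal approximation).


Step 1: Compute median = 25; label A = above, B = below.
Labels in order: ABAABBBBBBAAAA  (n_A = 7, n_B = 7)
Step 2: Count runs R = 5.
Step 3: Under H0 (random ordering), E[R] = 2*n_A*n_B/(n_A+n_B) + 1 = 2*7*7/14 + 1 = 8.0000.
        Var[R] = 2*n_A*n_B*(2*n_A*n_B - n_A - n_B) / ((n_A+n_B)^2 * (n_A+n_B-1)) = 8232/2548 = 3.2308.
        SD[R] = 1.7974.
Step 4: Continuity-corrected z = (R + 0.5 - E[R]) / SD[R] = (5 + 0.5 - 8.0000) / 1.7974 = -1.3909.
Step 5: Two-sided p-value via normal approximation = 2*(1 - Phi(|z|)) = 0.164264.
Step 6: alpha = 0.1. fail to reject H0.

R = 5, z = -1.3909, p = 0.164264, fail to reject H0.


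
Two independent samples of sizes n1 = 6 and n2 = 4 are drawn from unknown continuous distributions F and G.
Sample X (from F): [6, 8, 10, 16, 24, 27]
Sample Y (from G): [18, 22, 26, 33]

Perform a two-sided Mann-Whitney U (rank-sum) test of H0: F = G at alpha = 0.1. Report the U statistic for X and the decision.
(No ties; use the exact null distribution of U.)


Step 1: Combine and sort all 10 observations; assign midranks.
sorted (value, group): (6,X), (8,X), (10,X), (16,X), (18,Y), (22,Y), (24,X), (26,Y), (27,X), (33,Y)
ranks: 6->1, 8->2, 10->3, 16->4, 18->5, 22->6, 24->7, 26->8, 27->9, 33->10
Step 2: Rank sum for X: R1 = 1 + 2 + 3 + 4 + 7 + 9 = 26.
Step 3: U_X = R1 - n1(n1+1)/2 = 26 - 6*7/2 = 26 - 21 = 5.
       U_Y = n1*n2 - U_X = 24 - 5 = 19.
Step 4: No ties, so the exact null distribution of U (based on enumerating the C(10,6) = 210 equally likely rank assignments) gives the two-sided p-value.
Step 5: p-value = 0.171429; compare to alpha = 0.1. fail to reject H0.

U_X = 5, p = 0.171429, fail to reject H0 at alpha = 0.1.


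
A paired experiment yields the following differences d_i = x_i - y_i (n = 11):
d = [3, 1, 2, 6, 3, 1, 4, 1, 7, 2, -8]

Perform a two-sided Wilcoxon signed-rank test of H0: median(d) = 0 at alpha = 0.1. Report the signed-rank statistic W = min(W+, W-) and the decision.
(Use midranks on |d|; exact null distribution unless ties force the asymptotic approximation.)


Step 1: Drop any zero differences (none here) and take |d_i|.
|d| = [3, 1, 2, 6, 3, 1, 4, 1, 7, 2, 8]
Step 2: Midrank |d_i| (ties get averaged ranks).
ranks: |3|->6.5, |1|->2, |2|->4.5, |6|->9, |3|->6.5, |1|->2, |4|->8, |1|->2, |7|->10, |2|->4.5, |8|->11
Step 3: Attach original signs; sum ranks with positive sign and with negative sign.
W+ = 6.5 + 2 + 4.5 + 9 + 6.5 + 2 + 8 + 2 + 10 + 4.5 = 55
W- = 11 = 11
(Check: W+ + W- = 66 should equal n(n+1)/2 = 66.)
Step 4: Test statistic W = min(W+, W-) = 11.
Step 5: Ties in |d|, so use the tie-corrected normal approximation.
        E[W] = n(n+1)/4 = 11*12/4 = 33.
        Tie groups: |d|=1 (t=3), |d|=2 (t=2), |d|=3 (t=2); sum(t^3 - t) = 36.
        Var[W] = n(n+1)(2n+1)/24 - sum(t^3-t)/48 = 3036/24 - 36/48 = 125.75.
        z = (W - E[W]) / sqrt(Var[W]) = (11 - 33) / 11.2138 = -1.9619.
        Two-sided p = 2*Phi(z) = 0.049778.
Step 6: alpha = 0.1. reject H0.

W+ = 55, W- = 11, W = min = 11, p = 0.049778, reject H0.


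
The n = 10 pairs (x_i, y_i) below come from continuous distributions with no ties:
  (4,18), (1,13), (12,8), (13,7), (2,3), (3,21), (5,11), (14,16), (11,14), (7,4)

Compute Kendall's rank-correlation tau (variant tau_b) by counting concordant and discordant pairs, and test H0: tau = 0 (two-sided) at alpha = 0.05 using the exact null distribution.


Step 1: Enumerate the 45 unordered pairs (i,j) with i<j and classify each by sign(x_j-x_i) * sign(y_j-y_i).
  (1,2):dx=-3,dy=-5->C; (1,3):dx=+8,dy=-10->D; (1,4):dx=+9,dy=-11->D; (1,5):dx=-2,dy=-15->C
  (1,6):dx=-1,dy=+3->D; (1,7):dx=+1,dy=-7->D; (1,8):dx=+10,dy=-2->D; (1,9):dx=+7,dy=-4->D
  (1,10):dx=+3,dy=-14->D; (2,3):dx=+11,dy=-5->D; (2,4):dx=+12,dy=-6->D; (2,5):dx=+1,dy=-10->D
  (2,6):dx=+2,dy=+8->C; (2,7):dx=+4,dy=-2->D; (2,8):dx=+13,dy=+3->C; (2,9):dx=+10,dy=+1->C
  (2,10):dx=+6,dy=-9->D; (3,4):dx=+1,dy=-1->D; (3,5):dx=-10,dy=-5->C; (3,6):dx=-9,dy=+13->D
  (3,7):dx=-7,dy=+3->D; (3,8):dx=+2,dy=+8->C; (3,9):dx=-1,dy=+6->D; (3,10):dx=-5,dy=-4->C
  (4,5):dx=-11,dy=-4->C; (4,6):dx=-10,dy=+14->D; (4,7):dx=-8,dy=+4->D; (4,8):dx=+1,dy=+9->C
  (4,9):dx=-2,dy=+7->D; (4,10):dx=-6,dy=-3->C; (5,6):dx=+1,dy=+18->C; (5,7):dx=+3,dy=+8->C
  (5,8):dx=+12,dy=+13->C; (5,9):dx=+9,dy=+11->C; (5,10):dx=+5,dy=+1->C; (6,7):dx=+2,dy=-10->D
  (6,8):dx=+11,dy=-5->D; (6,9):dx=+8,dy=-7->D; (6,10):dx=+4,dy=-17->D; (7,8):dx=+9,dy=+5->C
  (7,9):dx=+6,dy=+3->C; (7,10):dx=+2,dy=-7->D; (8,9):dx=-3,dy=-2->C; (8,10):dx=-7,dy=-12->C
  (9,10):dx=-4,dy=-10->C
Step 2: C = 21, D = 24, total pairs = 45.
Step 3: tau = (C - D)/(n(n-1)/2) = (21 - 24)/45 = -0.066667.
Step 4: Exact two-sided p-value (enumerate n! = 3628800 permutations of y under H0): p = 0.861801.
Step 5: alpha = 0.05. fail to reject H0.

tau_b = -0.0667 (C=21, D=24), p = 0.861801, fail to reject H0.


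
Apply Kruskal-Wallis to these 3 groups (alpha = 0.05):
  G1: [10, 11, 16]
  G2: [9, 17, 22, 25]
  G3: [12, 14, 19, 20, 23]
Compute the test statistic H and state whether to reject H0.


Step 1: Combine all N = 12 observations and assign midranks.
sorted (value, group, rank): (9,G2,1), (10,G1,2), (11,G1,3), (12,G3,4), (14,G3,5), (16,G1,6), (17,G2,7), (19,G3,8), (20,G3,9), (22,G2,10), (23,G3,11), (25,G2,12)
Step 2: Sum ranks within each group.
R_1 = 11 (n_1 = 3)
R_2 = 30 (n_2 = 4)
R_3 = 37 (n_3 = 5)
Step 3: H = 12/(N(N+1)) * sum(R_i^2/n_i) - 3(N+1)
     = 12/(12*13) * (11^2/3 + 30^2/4 + 37^2/5) - 3*13
     = 0.076923 * 539.133 - 39
     = 2.471795.
Step 4: No ties, so H is used without correction.
Step 5: Under H0, H ~ chi^2(2); p-value = 0.290574.
Step 6: alpha = 0.05. fail to reject H0.

H = 2.4718, df = 2, p = 0.290574, fail to reject H0.


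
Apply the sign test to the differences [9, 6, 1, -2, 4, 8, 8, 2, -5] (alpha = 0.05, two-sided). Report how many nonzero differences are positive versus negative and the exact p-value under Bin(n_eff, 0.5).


Step 1: Discard zero differences. Original n = 9; n_eff = number of nonzero differences = 9.
Nonzero differences (with sign): +9, +6, +1, -2, +4, +8, +8, +2, -5
Step 2: Count signs: positive = 7, negative = 2.
Step 3: Under H0: P(positive) = 0.5, so the number of positives S ~ Bin(9, 0.5).
Step 4: Two-sided exact p-value = sum of Bin(9,0.5) probabilities at or below the observed probability = 0.179688.
Step 5: alpha = 0.05. fail to reject H0.

n_eff = 9, pos = 7, neg = 2, p = 0.179688, fail to reject H0.


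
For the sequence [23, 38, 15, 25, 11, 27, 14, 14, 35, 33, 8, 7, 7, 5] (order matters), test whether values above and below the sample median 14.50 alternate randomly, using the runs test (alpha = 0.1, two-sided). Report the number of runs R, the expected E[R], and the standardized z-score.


Step 1: Compute median = 14.50; label A = above, B = below.
Labels in order: AAAABABBAABBBB  (n_A = 7, n_B = 7)
Step 2: Count runs R = 6.
Step 3: Under H0 (random ordering), E[R] = 2*n_A*n_B/(n_A+n_B) + 1 = 2*7*7/14 + 1 = 8.0000.
        Var[R] = 2*n_A*n_B*(2*n_A*n_B - n_A - n_B) / ((n_A+n_B)^2 * (n_A+n_B-1)) = 8232/2548 = 3.2308.
        SD[R] = 1.7974.
Step 4: Continuity-corrected z = (R + 0.5 - E[R]) / SD[R] = (6 + 0.5 - 8.0000) / 1.7974 = -0.8345.
Step 5: Two-sided p-value via normal approximation = 2*(1 - Phi(|z|)) = 0.403986.
Step 6: alpha = 0.1. fail to reject H0.

R = 6, z = -0.8345, p = 0.403986, fail to reject H0.


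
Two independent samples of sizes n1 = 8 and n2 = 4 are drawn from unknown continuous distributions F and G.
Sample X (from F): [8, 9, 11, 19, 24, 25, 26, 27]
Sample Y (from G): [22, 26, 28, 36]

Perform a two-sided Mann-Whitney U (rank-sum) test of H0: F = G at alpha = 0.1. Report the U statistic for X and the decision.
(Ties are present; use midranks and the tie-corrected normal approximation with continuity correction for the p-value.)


Step 1: Combine and sort all 12 observations; assign midranks.
sorted (value, group): (8,X), (9,X), (11,X), (19,X), (22,Y), (24,X), (25,X), (26,X), (26,Y), (27,X), (28,Y), (36,Y)
ranks: 8->1, 9->2, 11->3, 19->4, 22->5, 24->6, 25->7, 26->8.5, 26->8.5, 27->10, 28->11, 36->12
Step 2: Rank sum for X: R1 = 1 + 2 + 3 + 4 + 6 + 7 + 8.5 + 10 = 41.5.
Step 3: U_X = R1 - n1(n1+1)/2 = 41.5 - 8*9/2 = 41.5 - 36 = 5.5.
       U_Y = n1*n2 - U_X = 32 - 5.5 = 26.5.
Step 4: Ties are present, so use the tie-corrected normal approximation (with continuity correction) for the p-value.
Step 5: p-value = 0.088869; compare to alpha = 0.1. reject H0.

U_X = 5.5, p = 0.088869, reject H0 at alpha = 0.1.


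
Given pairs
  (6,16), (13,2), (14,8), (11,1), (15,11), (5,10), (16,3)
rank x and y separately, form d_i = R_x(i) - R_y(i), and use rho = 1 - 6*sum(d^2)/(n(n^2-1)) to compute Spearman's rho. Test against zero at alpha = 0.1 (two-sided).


Step 1: Rank x and y separately (midranks; no ties here).
rank(x): 6->2, 13->4, 14->5, 11->3, 15->6, 5->1, 16->7
rank(y): 16->7, 2->2, 8->4, 1->1, 11->6, 10->5, 3->3
Step 2: d_i = R_x(i) - R_y(i); compute d_i^2.
  (2-7)^2=25, (4-2)^2=4, (5-4)^2=1, (3-1)^2=4, (6-6)^2=0, (1-5)^2=16, (7-3)^2=16
sum(d^2) = 66.
Step 3: rho = 1 - 6*66 / (7*(7^2 - 1)) = 1 - 396/336 = -0.178571.
Step 4: Under H0, t = rho * sqrt((n-2)/(1-rho^2)) = -0.4058 ~ t(5).
Step 5: Two-sided p-value from the t-distribution with 5 df = 0.701658.
Step 6: alpha = 0.1. fail to reject H0.

rho = -0.1786, p = 0.701658, fail to reject H0 at alpha = 0.1.


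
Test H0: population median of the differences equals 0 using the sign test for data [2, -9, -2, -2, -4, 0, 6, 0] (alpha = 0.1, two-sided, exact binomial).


Step 1: Discard zero differences. Original n = 8; n_eff = number of nonzero differences = 6.
Nonzero differences (with sign): +2, -9, -2, -2, -4, +6
Step 2: Count signs: positive = 2, negative = 4.
Step 3: Under H0: P(positive) = 0.5, so the number of positives S ~ Bin(6, 0.5).
Step 4: Two-sided exact p-value = sum of Bin(6,0.5) probabilities at or below the observed probability = 0.687500.
Step 5: alpha = 0.1. fail to reject H0.

n_eff = 6, pos = 2, neg = 4, p = 0.687500, fail to reject H0.


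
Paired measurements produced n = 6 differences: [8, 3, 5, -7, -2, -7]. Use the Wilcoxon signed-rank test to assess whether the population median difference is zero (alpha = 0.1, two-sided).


Step 1: Drop any zero differences (none here) and take |d_i|.
|d| = [8, 3, 5, 7, 2, 7]
Step 2: Midrank |d_i| (ties get averaged ranks).
ranks: |8|->6, |3|->2, |5|->3, |7|->4.5, |2|->1, |7|->4.5
Step 3: Attach original signs; sum ranks with positive sign and with negative sign.
W+ = 6 + 2 + 3 = 11
W- = 4.5 + 1 + 4.5 = 10
(Check: W+ + W- = 21 should equal n(n+1)/2 = 21.)
Step 4: Test statistic W = min(W+, W-) = 10.
Step 5: Ties in |d|, so use the tie-corrected normal approximation.
        E[W] = n(n+1)/4 = 6*7/4 = 10.5.
        Tie groups: |d|=7 (t=2); sum(t^3 - t) = 6.
        Var[W] = n(n+1)(2n+1)/24 - sum(t^3-t)/48 = 546/24 - 6/48 = 22.625.
        z = (W - E[W]) / sqrt(Var[W]) = (10 - 10.5) / 4.7566 = -0.1051.
        Two-sided p = 2*Phi(z) = 0.916282.
Step 6: alpha = 0.1. fail to reject H0.

W+ = 11, W- = 10, W = min = 10, p = 0.916282, fail to reject H0.


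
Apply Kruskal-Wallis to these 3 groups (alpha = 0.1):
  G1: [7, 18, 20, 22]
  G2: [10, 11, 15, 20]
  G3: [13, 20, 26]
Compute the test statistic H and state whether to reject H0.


Step 1: Combine all N = 11 observations and assign midranks.
sorted (value, group, rank): (7,G1,1), (10,G2,2), (11,G2,3), (13,G3,4), (15,G2,5), (18,G1,6), (20,G1,8), (20,G2,8), (20,G3,8), (22,G1,10), (26,G3,11)
Step 2: Sum ranks within each group.
R_1 = 25 (n_1 = 4)
R_2 = 18 (n_2 = 4)
R_3 = 23 (n_3 = 3)
Step 3: H = 12/(N(N+1)) * sum(R_i^2/n_i) - 3(N+1)
     = 12/(11*12) * (25^2/4 + 18^2/4 + 23^2/3) - 3*12
     = 0.090909 * 413.583 - 36
     = 1.598485.
Step 4: Ties present; correction factor C = 1 - 24/(11^3 - 11) = 0.981818. Corrected H = 1.598485 / 0.981818 = 1.628086.
Step 5: Under H0, H ~ chi^2(2); p-value = 0.443063.
Step 6: alpha = 0.1. fail to reject H0.

H = 1.6281, df = 2, p = 0.443063, fail to reject H0.


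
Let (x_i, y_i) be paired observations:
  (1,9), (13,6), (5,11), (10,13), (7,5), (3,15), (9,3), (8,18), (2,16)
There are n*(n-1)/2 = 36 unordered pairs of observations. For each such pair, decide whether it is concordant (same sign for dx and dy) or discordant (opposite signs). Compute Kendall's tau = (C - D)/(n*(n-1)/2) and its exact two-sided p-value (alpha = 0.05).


Step 1: Enumerate the 36 unordered pairs (i,j) with i<j and classify each by sign(x_j-x_i) * sign(y_j-y_i).
  (1,2):dx=+12,dy=-3->D; (1,3):dx=+4,dy=+2->C; (1,4):dx=+9,dy=+4->C; (1,5):dx=+6,dy=-4->D
  (1,6):dx=+2,dy=+6->C; (1,7):dx=+8,dy=-6->D; (1,8):dx=+7,dy=+9->C; (1,9):dx=+1,dy=+7->C
  (2,3):dx=-8,dy=+5->D; (2,4):dx=-3,dy=+7->D; (2,5):dx=-6,dy=-1->C; (2,6):dx=-10,dy=+9->D
  (2,7):dx=-4,dy=-3->C; (2,8):dx=-5,dy=+12->D; (2,9):dx=-11,dy=+10->D; (3,4):dx=+5,dy=+2->C
  (3,5):dx=+2,dy=-6->D; (3,6):dx=-2,dy=+4->D; (3,7):dx=+4,dy=-8->D; (3,8):dx=+3,dy=+7->C
  (3,9):dx=-3,dy=+5->D; (4,5):dx=-3,dy=-8->C; (4,6):dx=-7,dy=+2->D; (4,7):dx=-1,dy=-10->C
  (4,8):dx=-2,dy=+5->D; (4,9):dx=-8,dy=+3->D; (5,6):dx=-4,dy=+10->D; (5,7):dx=+2,dy=-2->D
  (5,8):dx=+1,dy=+13->C; (5,9):dx=-5,dy=+11->D; (6,7):dx=+6,dy=-12->D; (6,8):dx=+5,dy=+3->C
  (6,9):dx=-1,dy=+1->D; (7,8):dx=-1,dy=+15->D; (7,9):dx=-7,dy=+13->D; (8,9):dx=-6,dy=-2->C
Step 2: C = 14, D = 22, total pairs = 36.
Step 3: tau = (C - D)/(n(n-1)/2) = (14 - 22)/36 = -0.222222.
Step 4: Exact two-sided p-value (enumerate n! = 362880 permutations of y under H0): p = 0.476709.
Step 5: alpha = 0.05. fail to reject H0.

tau_b = -0.2222 (C=14, D=22), p = 0.476709, fail to reject H0.


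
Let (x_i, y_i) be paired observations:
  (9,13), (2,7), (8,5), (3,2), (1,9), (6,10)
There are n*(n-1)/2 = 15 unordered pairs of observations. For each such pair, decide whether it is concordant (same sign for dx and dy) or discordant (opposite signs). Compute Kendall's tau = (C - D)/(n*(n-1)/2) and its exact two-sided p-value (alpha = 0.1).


Step 1: Enumerate the 15 unordered pairs (i,j) with i<j and classify each by sign(x_j-x_i) * sign(y_j-y_i).
  (1,2):dx=-7,dy=-6->C; (1,3):dx=-1,dy=-8->C; (1,4):dx=-6,dy=-11->C; (1,5):dx=-8,dy=-4->C
  (1,6):dx=-3,dy=-3->C; (2,3):dx=+6,dy=-2->D; (2,4):dx=+1,dy=-5->D; (2,5):dx=-1,dy=+2->D
  (2,6):dx=+4,dy=+3->C; (3,4):dx=-5,dy=-3->C; (3,5):dx=-7,dy=+4->D; (3,6):dx=-2,dy=+5->D
  (4,5):dx=-2,dy=+7->D; (4,6):dx=+3,dy=+8->C; (5,6):dx=+5,dy=+1->C
Step 2: C = 9, D = 6, total pairs = 15.
Step 3: tau = (C - D)/(n(n-1)/2) = (9 - 6)/15 = 0.200000.
Step 4: Exact two-sided p-value (enumerate n! = 720 permutations of y under H0): p = 0.719444.
Step 5: alpha = 0.1. fail to reject H0.

tau_b = 0.2000 (C=9, D=6), p = 0.719444, fail to reject H0.


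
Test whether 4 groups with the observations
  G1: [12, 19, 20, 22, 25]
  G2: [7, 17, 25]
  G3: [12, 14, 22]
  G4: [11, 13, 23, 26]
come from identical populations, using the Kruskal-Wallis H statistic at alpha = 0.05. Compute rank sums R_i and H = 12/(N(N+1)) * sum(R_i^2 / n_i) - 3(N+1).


Step 1: Combine all N = 15 observations and assign midranks.
sorted (value, group, rank): (7,G2,1), (11,G4,2), (12,G1,3.5), (12,G3,3.5), (13,G4,5), (14,G3,6), (17,G2,7), (19,G1,8), (20,G1,9), (22,G1,10.5), (22,G3,10.5), (23,G4,12), (25,G1,13.5), (25,G2,13.5), (26,G4,15)
Step 2: Sum ranks within each group.
R_1 = 44.5 (n_1 = 5)
R_2 = 21.5 (n_2 = 3)
R_3 = 20 (n_3 = 3)
R_4 = 34 (n_4 = 4)
Step 3: H = 12/(N(N+1)) * sum(R_i^2/n_i) - 3(N+1)
     = 12/(15*16) * (44.5^2/5 + 21.5^2/3 + 20^2/3 + 34^2/4) - 3*16
     = 0.050000 * 972.467 - 48
     = 0.623333.
Step 4: Ties present; correction factor C = 1 - 18/(15^3 - 15) = 0.994643. Corrected H = 0.623333 / 0.994643 = 0.626691.
Step 5: Under H0, H ~ chi^2(3); p-value = 0.890296.
Step 6: alpha = 0.05. fail to reject H0.

H = 0.6267, df = 3, p = 0.890296, fail to reject H0.


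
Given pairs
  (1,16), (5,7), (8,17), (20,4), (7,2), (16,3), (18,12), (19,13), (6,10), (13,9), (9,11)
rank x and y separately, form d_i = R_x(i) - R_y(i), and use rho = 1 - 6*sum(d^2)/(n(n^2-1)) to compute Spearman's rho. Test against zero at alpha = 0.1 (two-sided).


Step 1: Rank x and y separately (midranks; no ties here).
rank(x): 1->1, 5->2, 8->5, 20->11, 7->4, 16->8, 18->9, 19->10, 6->3, 13->7, 9->6
rank(y): 16->10, 7->4, 17->11, 4->3, 2->1, 3->2, 12->8, 13->9, 10->6, 9->5, 11->7
Step 2: d_i = R_x(i) - R_y(i); compute d_i^2.
  (1-10)^2=81, (2-4)^2=4, (5-11)^2=36, (11-3)^2=64, (4-1)^2=9, (8-2)^2=36, (9-8)^2=1, (10-9)^2=1, (3-6)^2=9, (7-5)^2=4, (6-7)^2=1
sum(d^2) = 246.
Step 3: rho = 1 - 6*246 / (11*(11^2 - 1)) = 1 - 1476/1320 = -0.118182.
Step 4: Under H0, t = rho * sqrt((n-2)/(1-rho^2)) = -0.3570 ~ t(9).
Step 5: Two-sided p-value from the t-distribution with 9 df = 0.729285.
Step 6: alpha = 0.1. fail to reject H0.

rho = -0.1182, p = 0.729285, fail to reject H0 at alpha = 0.1.


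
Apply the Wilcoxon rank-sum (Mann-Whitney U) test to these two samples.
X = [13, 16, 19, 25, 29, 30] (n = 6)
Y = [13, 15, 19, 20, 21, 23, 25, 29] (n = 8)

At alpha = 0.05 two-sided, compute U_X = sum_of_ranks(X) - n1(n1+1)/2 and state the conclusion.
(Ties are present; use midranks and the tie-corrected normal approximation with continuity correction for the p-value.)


Step 1: Combine and sort all 14 observations; assign midranks.
sorted (value, group): (13,X), (13,Y), (15,Y), (16,X), (19,X), (19,Y), (20,Y), (21,Y), (23,Y), (25,X), (25,Y), (29,X), (29,Y), (30,X)
ranks: 13->1.5, 13->1.5, 15->3, 16->4, 19->5.5, 19->5.5, 20->7, 21->8, 23->9, 25->10.5, 25->10.5, 29->12.5, 29->12.5, 30->14
Step 2: Rank sum for X: R1 = 1.5 + 4 + 5.5 + 10.5 + 12.5 + 14 = 48.
Step 3: U_X = R1 - n1(n1+1)/2 = 48 - 6*7/2 = 48 - 21 = 27.
       U_Y = n1*n2 - U_X = 48 - 27 = 21.
Step 4: Ties are present, so use the tie-corrected normal approximation (with continuity correction) for the p-value.
Step 5: p-value = 0.745804; compare to alpha = 0.05. fail to reject H0.

U_X = 27, p = 0.745804, fail to reject H0 at alpha = 0.05.


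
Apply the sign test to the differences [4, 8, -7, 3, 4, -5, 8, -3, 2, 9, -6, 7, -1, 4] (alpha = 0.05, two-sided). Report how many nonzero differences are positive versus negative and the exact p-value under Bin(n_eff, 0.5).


Step 1: Discard zero differences. Original n = 14; n_eff = number of nonzero differences = 14.
Nonzero differences (with sign): +4, +8, -7, +3, +4, -5, +8, -3, +2, +9, -6, +7, -1, +4
Step 2: Count signs: positive = 9, negative = 5.
Step 3: Under H0: P(positive) = 0.5, so the number of positives S ~ Bin(14, 0.5).
Step 4: Two-sided exact p-value = sum of Bin(14,0.5) probabilities at or below the observed probability = 0.423950.
Step 5: alpha = 0.05. fail to reject H0.

n_eff = 14, pos = 9, neg = 5, p = 0.423950, fail to reject H0.


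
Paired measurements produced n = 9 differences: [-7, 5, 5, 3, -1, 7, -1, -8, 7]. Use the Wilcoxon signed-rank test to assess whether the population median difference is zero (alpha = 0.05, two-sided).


Step 1: Drop any zero differences (none here) and take |d_i|.
|d| = [7, 5, 5, 3, 1, 7, 1, 8, 7]
Step 2: Midrank |d_i| (ties get averaged ranks).
ranks: |7|->7, |5|->4.5, |5|->4.5, |3|->3, |1|->1.5, |7|->7, |1|->1.5, |8|->9, |7|->7
Step 3: Attach original signs; sum ranks with positive sign and with negative sign.
W+ = 4.5 + 4.5 + 3 + 7 + 7 = 26
W- = 7 + 1.5 + 1.5 + 9 = 19
(Check: W+ + W- = 45 should equal n(n+1)/2 = 45.)
Step 4: Test statistic W = min(W+, W-) = 19.
Step 5: Ties in |d|, so use the tie-corrected normal approximation.
        E[W] = n(n+1)/4 = 9*10/4 = 22.5.
        Tie groups: |d|=1 (t=2), |d|=5 (t=2), |d|=7 (t=3); sum(t^3 - t) = 36.
        Var[W] = n(n+1)(2n+1)/24 - sum(t^3-t)/48 = 1710/24 - 36/48 = 70.5.
        z = (W - E[W]) / sqrt(Var[W]) = (19 - 22.5) / 8.3964 = -0.4168.
        Two-sided p = 2*Phi(z) = 0.676793.
Step 6: alpha = 0.05. fail to reject H0.

W+ = 26, W- = 19, W = min = 19, p = 0.676793, fail to reject H0.


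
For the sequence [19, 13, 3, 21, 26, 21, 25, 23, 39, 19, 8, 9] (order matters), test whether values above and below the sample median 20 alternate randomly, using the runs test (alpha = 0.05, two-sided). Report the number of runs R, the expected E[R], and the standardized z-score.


Step 1: Compute median = 20; label A = above, B = below.
Labels in order: BBBAAAAAABBB  (n_A = 6, n_B = 6)
Step 2: Count runs R = 3.
Step 3: Under H0 (random ordering), E[R] = 2*n_A*n_B/(n_A+n_B) + 1 = 2*6*6/12 + 1 = 7.0000.
        Var[R] = 2*n_A*n_B*(2*n_A*n_B - n_A - n_B) / ((n_A+n_B)^2 * (n_A+n_B-1)) = 4320/1584 = 2.7273.
        SD[R] = 1.6514.
Step 4: Continuity-corrected z = (R + 0.5 - E[R]) / SD[R] = (3 + 0.5 - 7.0000) / 1.6514 = -2.1194.
Step 5: Two-sided p-value via normal approximation = 2*(1 - Phi(|z|)) = 0.034060.
Step 6: alpha = 0.05. reject H0.

R = 3, z = -2.1194, p = 0.034060, reject H0.


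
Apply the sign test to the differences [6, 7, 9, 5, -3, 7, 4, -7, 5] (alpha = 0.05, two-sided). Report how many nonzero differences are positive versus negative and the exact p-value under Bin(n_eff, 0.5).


Step 1: Discard zero differences. Original n = 9; n_eff = number of nonzero differences = 9.
Nonzero differences (with sign): +6, +7, +9, +5, -3, +7, +4, -7, +5
Step 2: Count signs: positive = 7, negative = 2.
Step 3: Under H0: P(positive) = 0.5, so the number of positives S ~ Bin(9, 0.5).
Step 4: Two-sided exact p-value = sum of Bin(9,0.5) probabilities at or below the observed probability = 0.179688.
Step 5: alpha = 0.05. fail to reject H0.

n_eff = 9, pos = 7, neg = 2, p = 0.179688, fail to reject H0.


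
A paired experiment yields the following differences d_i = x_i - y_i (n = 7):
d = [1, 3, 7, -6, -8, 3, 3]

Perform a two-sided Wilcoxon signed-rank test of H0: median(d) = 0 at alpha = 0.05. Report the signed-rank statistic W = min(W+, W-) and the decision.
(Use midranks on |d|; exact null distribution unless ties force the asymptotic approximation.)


Step 1: Drop any zero differences (none here) and take |d_i|.
|d| = [1, 3, 7, 6, 8, 3, 3]
Step 2: Midrank |d_i| (ties get averaged ranks).
ranks: |1|->1, |3|->3, |7|->6, |6|->5, |8|->7, |3|->3, |3|->3
Step 3: Attach original signs; sum ranks with positive sign and with negative sign.
W+ = 1 + 3 + 6 + 3 + 3 = 16
W- = 5 + 7 = 12
(Check: W+ + W- = 28 should equal n(n+1)/2 = 28.)
Step 4: Test statistic W = min(W+, W-) = 12.
Step 5: Ties in |d|, so use the tie-corrected normal approximation.
        E[W] = n(n+1)/4 = 7*8/4 = 14.
        Tie groups: |d|=3 (t=3); sum(t^3 - t) = 24.
        Var[W] = n(n+1)(2n+1)/24 - sum(t^3-t)/48 = 840/24 - 24/48 = 34.5.
        z = (W - E[W]) / sqrt(Var[W]) = (12 - 14) / 5.8737 = -0.3405.
        Two-sided p = 2*Phi(z) = 0.733478.
Step 6: alpha = 0.05. fail to reject H0.

W+ = 16, W- = 12, W = min = 12, p = 0.733478, fail to reject H0.


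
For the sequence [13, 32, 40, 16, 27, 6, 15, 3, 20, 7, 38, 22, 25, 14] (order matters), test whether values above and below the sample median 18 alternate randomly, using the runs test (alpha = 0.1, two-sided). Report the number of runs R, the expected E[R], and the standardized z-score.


Step 1: Compute median = 18; label A = above, B = below.
Labels in order: BAABABBBABAAAB  (n_A = 7, n_B = 7)
Step 2: Count runs R = 9.
Step 3: Under H0 (random ordering), E[R] = 2*n_A*n_B/(n_A+n_B) + 1 = 2*7*7/14 + 1 = 8.0000.
        Var[R] = 2*n_A*n_B*(2*n_A*n_B - n_A - n_B) / ((n_A+n_B)^2 * (n_A+n_B-1)) = 8232/2548 = 3.2308.
        SD[R] = 1.7974.
Step 4: Continuity-corrected z = (R - 0.5 - E[R]) / SD[R] = (9 - 0.5 - 8.0000) / 1.7974 = 0.2782.
Step 5: Two-sided p-value via normal approximation = 2*(1 - Phi(|z|)) = 0.780879.
Step 6: alpha = 0.1. fail to reject H0.

R = 9, z = 0.2782, p = 0.780879, fail to reject H0.
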